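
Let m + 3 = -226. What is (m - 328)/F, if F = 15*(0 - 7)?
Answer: 557/105 ≈ 5.3048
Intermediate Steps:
m = -229 (m = -3 - 226 = -229)
F = -105 (F = 15*(-7) = -105)
(m - 328)/F = (-229 - 328)/(-105) = -557*(-1/105) = 557/105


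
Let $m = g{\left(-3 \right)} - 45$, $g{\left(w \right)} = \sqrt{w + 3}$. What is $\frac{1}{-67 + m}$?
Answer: $- \frac{1}{112} \approx -0.0089286$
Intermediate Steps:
$g{\left(w \right)} = \sqrt{3 + w}$
$m = -45$ ($m = \sqrt{3 - 3} - 45 = \sqrt{0} - 45 = 0 - 45 = -45$)
$\frac{1}{-67 + m} = \frac{1}{-67 - 45} = \frac{1}{-112} = - \frac{1}{112}$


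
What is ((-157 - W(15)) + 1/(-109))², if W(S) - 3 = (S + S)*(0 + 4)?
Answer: 931531441/11881 ≈ 78405.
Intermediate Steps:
W(S) = 3 + 8*S (W(S) = 3 + (S + S)*(0 + 4) = 3 + (2*S)*4 = 3 + 8*S)
((-157 - W(15)) + 1/(-109))² = ((-157 - (3 + 8*15)) + 1/(-109))² = ((-157 - (3 + 120)) - 1/109)² = ((-157 - 1*123) - 1/109)² = ((-157 - 123) - 1/109)² = (-280 - 1/109)² = (-30521/109)² = 931531441/11881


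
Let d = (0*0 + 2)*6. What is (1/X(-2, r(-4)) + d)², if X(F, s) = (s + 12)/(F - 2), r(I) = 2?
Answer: 6724/49 ≈ 137.22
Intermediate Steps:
X(F, s) = (12 + s)/(-2 + F)
d = 12 (d = (0 + 2)*6 = 2*6 = 12)
(1/X(-2, r(-4)) + d)² = (1/((12 + 2)/(-2 - 2)) + 12)² = (1/(14/(-4)) + 12)² = (1/(-¼*14) + 12)² = (1/(-7/2) + 12)² = (-2/7 + 12)² = (82/7)² = 6724/49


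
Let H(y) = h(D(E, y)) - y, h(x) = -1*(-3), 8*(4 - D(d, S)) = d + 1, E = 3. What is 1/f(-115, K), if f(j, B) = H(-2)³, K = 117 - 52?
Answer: 1/125 ≈ 0.0080000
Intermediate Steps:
D(d, S) = 31/8 - d/8 (D(d, S) = 4 - (d + 1)/8 = 4 - (1 + d)/8 = 4 + (-⅛ - d/8) = 31/8 - d/8)
K = 65
h(x) = 3
H(y) = 3 - y
f(j, B) = 125 (f(j, B) = (3 - 1*(-2))³ = (3 + 2)³ = 5³ = 125)
1/f(-115, K) = 1/125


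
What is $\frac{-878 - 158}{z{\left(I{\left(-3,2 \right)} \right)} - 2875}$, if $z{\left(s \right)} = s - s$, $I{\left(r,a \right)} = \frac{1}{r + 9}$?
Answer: $\frac{1036}{2875} \approx 0.36035$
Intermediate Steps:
$I{\left(r,a \right)} = \frac{1}{9 + r}$
$z{\left(s \right)} = 0$
$\frac{-878 - 158}{z{\left(I{\left(-3,2 \right)} \right)} - 2875} = \frac{-878 - 158}{0 - 2875} = - \frac{1036}{-2875} = \left(-1036\right) \left(- \frac{1}{2875}\right) = \frac{1036}{2875}$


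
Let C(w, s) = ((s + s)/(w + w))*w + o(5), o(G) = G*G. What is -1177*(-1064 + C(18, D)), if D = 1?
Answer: 1221726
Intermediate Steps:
o(G) = G²
C(w, s) = 25 + s (C(w, s) = ((s + s)/(w + w))*w + 5² = ((2*s)/((2*w)))*w + 25 = ((2*s)*(1/(2*w)))*w + 25 = (s/w)*w + 25 = s + 25 = 25 + s)
-1177*(-1064 + C(18, D)) = -1177*(-1064 + (25 + 1)) = -1177*(-1064 + 26) = -1177*(-1038) = 1221726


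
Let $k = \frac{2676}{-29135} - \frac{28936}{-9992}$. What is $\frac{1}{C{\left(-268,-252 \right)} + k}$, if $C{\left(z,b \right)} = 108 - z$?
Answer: $\frac{36389615}{13784534211} \approx 0.0026399$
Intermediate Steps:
$k = \frac{102038971}{36389615}$ ($k = 2676 \left(- \frac{1}{29135}\right) - - \frac{3617}{1249} = - \frac{2676}{29135} + \frac{3617}{1249} = \frac{102038971}{36389615} \approx 2.8041$)
$\frac{1}{C{\left(-268,-252 \right)} + k} = \frac{1}{\left(108 - -268\right) + \frac{102038971}{36389615}} = \frac{1}{\left(108 + 268\right) + \frac{102038971}{36389615}} = \frac{1}{376 + \frac{102038971}{36389615}} = \frac{1}{\frac{13784534211}{36389615}} = \frac{36389615}{13784534211}$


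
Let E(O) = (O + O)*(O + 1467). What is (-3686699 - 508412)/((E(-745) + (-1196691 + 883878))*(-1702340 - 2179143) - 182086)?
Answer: -4195111/5389799941333 ≈ -7.7834e-7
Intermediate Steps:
E(O) = 2*O*(1467 + O) (E(O) = (2*O)*(1467 + O) = 2*O*(1467 + O))
(-3686699 - 508412)/((E(-745) + (-1196691 + 883878))*(-1702340 - 2179143) - 182086) = (-3686699 - 508412)/((2*(-745)*(1467 - 745) + (-1196691 + 883878))*(-1702340 - 2179143) - 182086) = -4195111/((2*(-745)*722 - 312813)*(-3881483) - 182086) = -4195111/((-1075780 - 312813)*(-3881483) - 182086) = -4195111/(-1388593*(-3881483) - 182086) = -4195111/(5389800123419 - 182086) = -4195111/5389799941333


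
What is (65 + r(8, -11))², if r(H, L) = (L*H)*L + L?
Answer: 1044484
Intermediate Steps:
r(H, L) = L + H*L² (r(H, L) = (H*L)*L + L = H*L² + L = L + H*L²)
(65 + r(8, -11))² = (65 - 11*(1 + 8*(-11)))² = (65 - 11*(1 - 88))² = (65 - 11*(-87))² = (65 + 957)² = 1022² = 1044484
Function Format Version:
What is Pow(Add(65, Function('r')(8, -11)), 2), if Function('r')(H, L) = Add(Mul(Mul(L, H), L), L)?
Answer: 1044484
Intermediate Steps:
Function('r')(H, L) = Add(L, Mul(H, Pow(L, 2))) (Function('r')(H, L) = Add(Mul(Mul(H, L), L), L) = Add(Mul(H, Pow(L, 2)), L) = Add(L, Mul(H, Pow(L, 2))))
Pow(Add(65, Function('r')(8, -11)), 2) = Pow(Add(65, Mul(-11, Add(1, Mul(8, -11)))), 2) = Pow(Add(65, Mul(-11, Add(1, -88))), 2) = Pow(Add(65, Mul(-11, -87)), 2) = Pow(Add(65, 957), 2) = Pow(1022, 2) = 1044484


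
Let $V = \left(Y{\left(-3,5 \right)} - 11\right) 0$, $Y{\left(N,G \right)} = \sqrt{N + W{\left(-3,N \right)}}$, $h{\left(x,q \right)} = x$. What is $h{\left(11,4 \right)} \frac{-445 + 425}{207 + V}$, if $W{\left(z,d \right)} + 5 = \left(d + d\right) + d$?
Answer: $- \frac{220}{207} \approx -1.0628$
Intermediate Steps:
$W{\left(z,d \right)} = -5 + 3 d$ ($W{\left(z,d \right)} = -5 + \left(\left(d + d\right) + d\right) = -5 + \left(2 d + d\right) = -5 + 3 d$)
$Y{\left(N,G \right)} = \sqrt{-5 + 4 N}$ ($Y{\left(N,G \right)} = \sqrt{N + \left(-5 + 3 N\right)} = \sqrt{-5 + 4 N}$)
$V = 0$ ($V = \left(\sqrt{-5 + 4 \left(-3\right)} - 11\right) 0 = \left(\sqrt{-5 - 12} - 11\right) 0 = \left(\sqrt{-17} - 11\right) 0 = \left(i \sqrt{17} - 11\right) 0 = \left(-11 + i \sqrt{17}\right) 0 = 0$)
$h{\left(11,4 \right)} \frac{-445 + 425}{207 + V} = 11 \frac{-445 + 425}{207 + 0} = 11 \left(- \frac{20}{207}\right) = - \frac{220}{207}$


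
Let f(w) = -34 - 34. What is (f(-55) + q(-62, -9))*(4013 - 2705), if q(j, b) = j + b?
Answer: -181812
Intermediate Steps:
f(w) = -68
q(j, b) = b + j
(f(-55) + q(-62, -9))*(4013 - 2705) = (-68 + (-9 - 62))*(4013 - 2705) = (-68 - 71)*1308 = -139*1308 = -181812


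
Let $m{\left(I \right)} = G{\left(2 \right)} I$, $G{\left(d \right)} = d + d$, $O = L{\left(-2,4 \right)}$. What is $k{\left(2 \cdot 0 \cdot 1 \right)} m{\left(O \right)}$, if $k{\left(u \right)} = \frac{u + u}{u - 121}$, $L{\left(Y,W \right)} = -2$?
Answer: $0$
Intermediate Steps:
$O = -2$
$G{\left(d \right)} = 2 d$
$k{\left(u \right)} = \frac{2 u}{-121 + u}$
$m{\left(I \right)} = 4 I$ ($m{\left(I \right)} = 2 \cdot 2 I = 4 I$)
$k{\left(2 \cdot 0 \cdot 1 \right)} m{\left(O \right)} = \frac{2 \cdot 2 \cdot 0 \cdot 1}{-121 + 2 \cdot 0 \cdot 1} \cdot 4 \left(-2\right) = \frac{2 \cdot 0 \cdot 1}{-121 + 0 \cdot 1} \left(-8\right) = 2 \cdot 0 \frac{1}{-121 + 0} \left(-8\right) = 2 \cdot 0 \frac{1}{-121} \left(-8\right) = 2 \cdot 0 \left(- \frac{1}{121}\right) \left(-8\right) = 0 \left(-8\right) = 0$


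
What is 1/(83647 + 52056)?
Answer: 1/135703 ≈ 7.3690e-6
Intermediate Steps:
1/(83647 + 52056) = 1/135703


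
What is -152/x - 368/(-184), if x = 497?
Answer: 842/497 ≈ 1.6942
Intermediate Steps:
-152/x - 368/(-184) = -152/497 - 368/(-184) = -152*1/497 - 368*(-1/184) = -152/497 + 2 = 842/497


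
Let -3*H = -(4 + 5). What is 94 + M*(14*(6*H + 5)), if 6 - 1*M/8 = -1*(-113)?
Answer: -275538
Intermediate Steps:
H = 3 (H = -(-1)*(4 + 5)/3 = -(-1)*9/3 = -⅓*(-9) = 3)
M = -856 (M = 48 - (-8)*(-113) = 48 - 8*113 = 48 - 904 = -856)
94 + M*(14*(6*H + 5)) = 94 - 11984*(6*3 + 5) = 94 - 11984*(18 + 5) = 94 - 11984*23 = 94 - 856*322 = 94 - 275632 = -275538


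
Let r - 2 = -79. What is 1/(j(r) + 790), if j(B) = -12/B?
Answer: 77/60842 ≈ 0.0012656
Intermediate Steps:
r = -77 (r = 2 - 79 = -77)
1/(j(r) + 790) = 1/(-12/(-77) + 790) = 1/(-12*(-1/77) + 790) = 1/(12/77 + 790) = 1/(60842/77) = 77/60842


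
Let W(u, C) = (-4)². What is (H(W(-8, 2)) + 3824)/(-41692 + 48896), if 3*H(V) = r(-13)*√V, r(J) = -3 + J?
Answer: 2852/5403 ≈ 0.52785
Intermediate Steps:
W(u, C) = 16
H(V) = -16*√V/3 (H(V) = ((-3 - 13)*√V)/3 = (-16*√V)/3 = -16*√V/3)
(H(W(-8, 2)) + 3824)/(-41692 + 48896) = (-16*√16/3 + 3824)/(-41692 + 48896) = (-16/3*4 + 3824)/7204 = (-64/3 + 3824)*(1/7204) = (11408/3)*(1/7204) = 2852/5403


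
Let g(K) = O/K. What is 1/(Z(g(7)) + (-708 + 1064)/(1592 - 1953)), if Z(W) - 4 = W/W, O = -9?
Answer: 361/1449 ≈ 0.24914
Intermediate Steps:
g(K) = -9/K
Z(W) = 5 (Z(W) = 4 + W/W = 4 + 1 = 5)
1/(Z(g(7)) + (-708 + 1064)/(1592 - 1953)) = 1/(5 + (-708 + 1064)/(1592 - 1953)) = 1/(5 + 356/(-361)) = 1/(5 + 356*(-1/361)) = 1/(5 - 356/361) = 1/(1449/361) = 361/1449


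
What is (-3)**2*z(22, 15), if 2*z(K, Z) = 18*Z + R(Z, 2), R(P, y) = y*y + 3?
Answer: 2493/2 ≈ 1246.5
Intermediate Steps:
R(P, y) = 3 + y**2 (R(P, y) = y**2 + 3 = 3 + y**2)
z(K, Z) = 7/2 + 9*Z (z(K, Z) = (18*Z + (3 + 2**2))/2 = (18*Z + (3 + 4))/2 = (18*Z + 7)/2 = (7 + 18*Z)/2 = 7/2 + 9*Z)
(-3)**2*z(22, 15) = (-3)**2*(7/2 + 9*15) = 9*(7/2 + 135) = 9*(277/2) = 2493/2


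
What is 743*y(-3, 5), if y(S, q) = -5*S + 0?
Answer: 11145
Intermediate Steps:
y(S, q) = -5*S
743*y(-3, 5) = 743*(-5*(-3)) = 743*15 = 11145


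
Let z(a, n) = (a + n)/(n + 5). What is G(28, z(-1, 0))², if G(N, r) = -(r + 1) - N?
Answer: 20736/25 ≈ 829.44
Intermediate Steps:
z(a, n) = (a + n)/(5 + n)
G(N, r) = -1 - N - r (G(N, r) = -(1 + r) - N = (-1 - r) - N = -1 - N - r)
G(28, z(-1, 0))² = (-1 - 1*28 - (-1 + 0)/(5 + 0))² = (-1 - 28 - (-1)/5)² = (-1 - 28 - 1*(-⅕))² = (-1 - 28 + ⅕)² = (-144/5)² = 20736/25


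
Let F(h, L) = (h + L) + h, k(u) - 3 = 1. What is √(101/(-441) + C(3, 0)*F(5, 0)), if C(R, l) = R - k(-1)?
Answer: I*√4511/21 ≈ 3.1983*I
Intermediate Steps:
k(u) = 4 (k(u) = 3 + 1 = 4)
F(h, L) = L + 2*h (F(h, L) = (L + h) + h = L + 2*h)
C(R, l) = -4 + R (C(R, l) = R - 1*4 = R - 4 = -4 + R)
√(101/(-441) + C(3, 0)*F(5, 0)) = √(101/(-441) + (-4 + 3)*(0 + 2*5)) = √(101*(-1/441) - (0 + 10)) = √(-101/441 - 1*10) = √(-101/441 - 10) = √(-4511/441) = I*√4511/21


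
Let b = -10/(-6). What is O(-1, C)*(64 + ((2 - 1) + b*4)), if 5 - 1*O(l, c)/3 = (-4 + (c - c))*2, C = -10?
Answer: 2795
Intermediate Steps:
b = 5/3 (b = -10*(-⅙) = 5/3 ≈ 1.6667)
O(l, c) = 39 (O(l, c) = 15 - 3*(-4 + (c - c))*2 = 15 - 3*(-4 + 0)*2 = 15 - (-12)*2 = 15 - 3*(-8) = 15 + 24 = 39)
O(-1, C)*(64 + ((2 - 1) + b*4)) = 39*(64 + ((2 - 1) + (5/3)*4)) = 39*(64 + (1 + 20/3)) = 39*(64 + 23/3) = 39*(215/3) = 2795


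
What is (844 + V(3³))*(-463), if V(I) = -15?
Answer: -383827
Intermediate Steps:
(844 + V(3³))*(-463) = (844 - 15)*(-463) = 829*(-463) = -383827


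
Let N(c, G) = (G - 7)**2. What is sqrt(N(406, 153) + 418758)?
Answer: sqrt(440074) ≈ 663.38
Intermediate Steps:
N(c, G) = (-7 + G)**2
sqrt(N(406, 153) + 418758) = sqrt((-7 + 153)**2 + 418758) = sqrt(146**2 + 418758) = sqrt(21316 + 418758) = sqrt(440074)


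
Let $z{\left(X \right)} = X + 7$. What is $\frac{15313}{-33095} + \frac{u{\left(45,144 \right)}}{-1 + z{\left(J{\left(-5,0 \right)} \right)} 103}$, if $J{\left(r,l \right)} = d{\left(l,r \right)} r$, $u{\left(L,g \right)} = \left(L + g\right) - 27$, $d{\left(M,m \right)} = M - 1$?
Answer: $- \frac{2710033}{8174465} \approx -0.33152$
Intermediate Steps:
$d{\left(M,m \right)} = -1 + M$
$u{\left(L,g \right)} = -27 + L + g$
$J{\left(r,l \right)} = r \left(-1 + l\right)$ ($J{\left(r,l \right)} = \left(-1 + l\right) r = r \left(-1 + l\right)$)
$z{\left(X \right)} = 7 + X$
$\frac{15313}{-33095} + \frac{u{\left(45,144 \right)}}{-1 + z{\left(J{\left(-5,0 \right)} \right)} 103} = \frac{15313}{-33095} + \frac{-27 + 45 + 144}{-1 + \left(7 - 5 \left(-1 + 0\right)\right) 103} = 15313 \left(- \frac{1}{33095}\right) + \frac{162}{-1 + \left(7 - -5\right) 103} = - \frac{15313}{33095} + \frac{162}{-1 + \left(7 + 5\right) 103} = - \frac{15313}{33095} + \frac{162}{-1 + 12 \cdot 103} = - \frac{15313}{33095} + \frac{162}{-1 + 1236} = - \frac{15313}{33095} + \frac{162}{1235} = - \frac{2710033}{8174465}$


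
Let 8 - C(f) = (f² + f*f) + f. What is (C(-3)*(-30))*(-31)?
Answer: -6510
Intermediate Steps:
C(f) = 8 - f - 2*f² (C(f) = 8 - ((f² + f*f) + f) = 8 - ((f² + f²) + f) = 8 - (2*f² + f) = 8 - (f + 2*f²) = 8 + (-f - 2*f²) = 8 - f - 2*f²)
(C(-3)*(-30))*(-31) = ((8 - 1*(-3) - 2*(-3)²)*(-30))*(-31) = ((8 + 3 - 2*9)*(-30))*(-31) = ((8 + 3 - 18)*(-30))*(-31) = -7*(-30)*(-31) = 210*(-31) = -6510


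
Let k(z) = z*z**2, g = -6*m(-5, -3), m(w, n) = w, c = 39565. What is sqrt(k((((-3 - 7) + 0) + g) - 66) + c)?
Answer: 21*I*sqrt(131) ≈ 240.36*I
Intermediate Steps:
g = 30 (g = -6*(-5) = 30)
k(z) = z**3
sqrt(k((((-3 - 7) + 0) + g) - 66) + c) = sqrt(((((-3 - 7) + 0) + 30) - 66)**3 + 39565) = sqrt((((-10 + 0) + 30) - 66)**3 + 39565) = sqrt(((-10 + 30) - 66)**3 + 39565) = sqrt((20 - 66)**3 + 39565) = sqrt((-46)**3 + 39565) = sqrt(-97336 + 39565) = sqrt(-57771) = 21*I*sqrt(131)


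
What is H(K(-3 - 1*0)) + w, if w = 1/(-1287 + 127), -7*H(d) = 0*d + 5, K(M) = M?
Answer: -5807/8120 ≈ -0.71515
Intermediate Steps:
H(d) = -5/7 (H(d) = -(0*d + 5)/7 = -(0 + 5)/7 = -1/7*5 = -5/7)
w = -1/1160 (w = 1/(-1160) = -1/1160 ≈ -0.00086207)
H(K(-3 - 1*0)) + w = -5/7 - 1/1160 = -5807/8120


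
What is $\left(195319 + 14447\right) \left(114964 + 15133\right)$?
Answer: $27289927302$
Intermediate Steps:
$\left(195319 + 14447\right) \left(114964 + 15133\right) = 209766 \cdot 130097 = 27289927302$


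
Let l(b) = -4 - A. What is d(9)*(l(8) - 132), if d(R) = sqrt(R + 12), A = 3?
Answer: -139*sqrt(21) ≈ -636.98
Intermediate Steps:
l(b) = -7 (l(b) = -4 - 1*3 = -4 - 3 = -7)
d(R) = sqrt(12 + R)
d(9)*(l(8) - 132) = sqrt(12 + 9)*(-7 - 132) = sqrt(21)*(-139) = -139*sqrt(21)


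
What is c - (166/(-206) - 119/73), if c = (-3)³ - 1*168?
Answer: -1447889/7519 ≈ -192.56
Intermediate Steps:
c = -195 (c = -27 - 168 = -195)
c - (166/(-206) - 119/73) = -195 - (166/(-206) - 119/73) = -195 - (166*(-1/206) - 119*1/73) = -195 - (-83/103 - 119/73) = -195 - 1*(-18316/7519) = -195 + 18316/7519 = -1447889/7519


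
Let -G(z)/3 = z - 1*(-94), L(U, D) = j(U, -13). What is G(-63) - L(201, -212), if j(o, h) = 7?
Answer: -100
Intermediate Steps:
L(U, D) = 7
G(z) = -282 - 3*z (G(z) = -3*(z - 1*(-94)) = -3*(z + 94) = -3*(94 + z) = -282 - 3*z)
G(-63) - L(201, -212) = (-282 - 3*(-63)) - 1*7 = (-282 + 189) - 7 = -93 - 7 = -100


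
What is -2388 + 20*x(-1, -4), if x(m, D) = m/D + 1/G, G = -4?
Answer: -2388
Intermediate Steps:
x(m, D) = -¼ + m/D (x(m, D) = m/D + 1/(-4) = m/D + 1*(-¼) = m/D - ¼ = -¼ + m/D)
-2388 + 20*x(-1, -4) = -2388 + 20*((-1 - ¼*(-4))/(-4)) = -2388 + 20*(-(-1 + 1)/4) = -2388 + 20*(-¼*0) = -2388 + 20*0 = -2388 + 0 = -2388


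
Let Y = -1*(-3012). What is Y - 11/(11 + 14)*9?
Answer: 75201/25 ≈ 3008.0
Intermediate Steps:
Y = 3012
Y - 11/(11 + 14)*9 = 3012 - 11/(11 + 14)*9 = 3012 - 11/25*9 = 3012 - (1/25)*11*9 = 3012 - 11*9/25 = 3012 - 1*99/25 = 3012 - 99/25 = 75201/25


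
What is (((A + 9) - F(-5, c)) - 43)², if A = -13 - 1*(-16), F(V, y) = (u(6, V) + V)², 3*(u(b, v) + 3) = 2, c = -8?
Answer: 582169/81 ≈ 7187.3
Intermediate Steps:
u(b, v) = -7/3 (u(b, v) = -3 + (⅓)*2 = -3 + ⅔ = -7/3)
F(V, y) = (-7/3 + V)²
A = 3 (A = -13 + 16 = 3)
(((A + 9) - F(-5, c)) - 43)² = (((3 + 9) - (-7 + 3*(-5))²/9) - 43)² = ((12 - (-7 - 15)²/9) - 43)² = ((12 - (-22)²/9) - 43)² = ((12 - 484/9) - 43)² = (-376/9 - 43)² = (-763/9)² = 582169/81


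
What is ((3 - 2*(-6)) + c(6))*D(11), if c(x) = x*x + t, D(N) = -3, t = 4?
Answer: -165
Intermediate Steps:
c(x) = 4 + x**2 (c(x) = x*x + 4 = x**2 + 4 = 4 + x**2)
((3 - 2*(-6)) + c(6))*D(11) = ((3 - 2*(-6)) + (4 + 6**2))*(-3) = ((3 + 12) + (4 + 36))*(-3) = (15 + 40)*(-3) = 55*(-3) = -165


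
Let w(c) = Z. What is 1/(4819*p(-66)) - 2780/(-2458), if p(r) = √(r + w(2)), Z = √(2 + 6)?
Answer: 1390/1229 - I*√2/(9638*√(33 - √2)) ≈ 1.131 - 2.6109e-5*I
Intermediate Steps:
Z = 2*√2 (Z = √8 = 2*√2 ≈ 2.8284)
w(c) = 2*√2
p(r) = √(r + 2*√2)
1/(4819*p(-66)) - 2780/(-2458) = 1/(4819*(√(-66 + 2*√2))) - 2780/(-2458) = 1/(4819*√(-66 + 2*√2)) - 2780*(-1/2458) = 1/(4819*√(-66 + 2*√2)) + 1390/1229 = 1390/1229 + 1/(4819*√(-66 + 2*√2))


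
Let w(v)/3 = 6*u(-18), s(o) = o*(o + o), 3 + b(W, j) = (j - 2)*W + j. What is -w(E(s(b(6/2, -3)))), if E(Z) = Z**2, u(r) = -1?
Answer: 18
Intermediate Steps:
b(W, j) = -3 + j + W*(-2 + j) (b(W, j) = -3 + ((j - 2)*W + j) = -3 + ((-2 + j)*W + j) = -3 + (W*(-2 + j) + j) = -3 + (j + W*(-2 + j)) = -3 + j + W*(-2 + j))
s(o) = 2*o**2 (s(o) = o*(2*o) = 2*o**2)
w(v) = -18 (w(v) = 3*(6*(-1)) = 3*(-6) = -18)
-w(E(s(b(6/2, -3)))) = -1*(-18) = 18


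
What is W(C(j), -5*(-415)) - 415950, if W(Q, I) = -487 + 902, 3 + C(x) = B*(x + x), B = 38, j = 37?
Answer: -415535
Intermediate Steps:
C(x) = -3 + 76*x (C(x) = -3 + 38*(x + x) = -3 + 38*(2*x) = -3 + 76*x)
W(Q, I) = 415
W(C(j), -5*(-415)) - 415950 = 415 - 415950 = -415535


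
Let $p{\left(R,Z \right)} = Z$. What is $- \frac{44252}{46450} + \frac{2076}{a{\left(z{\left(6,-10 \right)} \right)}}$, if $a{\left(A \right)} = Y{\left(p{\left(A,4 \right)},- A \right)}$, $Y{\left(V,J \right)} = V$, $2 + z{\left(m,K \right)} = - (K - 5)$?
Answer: $\frac{12031649}{23225} \approx 518.05$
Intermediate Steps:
$z{\left(m,K \right)} = 3 - K$ ($z{\left(m,K \right)} = -2 - \left(K - 5\right) = -2 - \left(-5 + K\right) = 3 - K$)
$a{\left(A \right)} = 4$
$- \frac{44252}{46450} + \frac{2076}{a{\left(z{\left(6,-10 \right)} \right)}} = - \frac{44252}{46450} + \frac{2076}{4} = \left(-44252\right) \frac{1}{46450} + 2076 \cdot \frac{1}{4} = - \frac{22126}{23225} + 519 = \frac{12031649}{23225}$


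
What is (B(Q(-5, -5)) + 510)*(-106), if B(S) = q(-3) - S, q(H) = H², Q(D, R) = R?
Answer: -55544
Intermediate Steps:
B(S) = 9 - S (B(S) = (-3)² - S = 9 - S)
(B(Q(-5, -5)) + 510)*(-106) = ((9 - 1*(-5)) + 510)*(-106) = ((9 + 5) + 510)*(-106) = (14 + 510)*(-106) = 524*(-106) = -55544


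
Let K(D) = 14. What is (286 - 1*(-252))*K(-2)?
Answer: 7532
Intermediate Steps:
(286 - 1*(-252))*K(-2) = (286 - 1*(-252))*14 = (286 + 252)*14 = 538*14 = 7532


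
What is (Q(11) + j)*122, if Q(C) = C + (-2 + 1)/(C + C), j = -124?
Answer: -151707/11 ≈ -13792.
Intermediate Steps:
Q(C) = C - 1/(2*C)
(Q(11) + j)*122 = ((11 - ½/11) - 124)*122 = ((11 - ½*1/11) - 124)*122 = ((11 - 1/22) - 124)*122 = (241/22 - 124)*122 = -2487/22*122 = -151707/11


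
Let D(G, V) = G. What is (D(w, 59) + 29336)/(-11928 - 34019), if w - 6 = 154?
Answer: -29496/45947 ≈ -0.64196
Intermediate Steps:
w = 160 (w = 6 + 154 = 160)
(D(w, 59) + 29336)/(-11928 - 34019) = (160 + 29336)/(-11928 - 34019) = 29496/(-45947) = 29496*(-1/45947) = -29496/45947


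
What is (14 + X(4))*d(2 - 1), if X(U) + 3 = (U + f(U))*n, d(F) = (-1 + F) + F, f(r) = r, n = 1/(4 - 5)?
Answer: 3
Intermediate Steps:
n = -1 (n = 1/(-1) = -1)
d(F) = -1 + 2*F
X(U) = -3 - 2*U (X(U) = -3 + (U + U)*(-1) = -3 + (2*U)*(-1) = -3 - 2*U)
(14 + X(4))*d(2 - 1) = (14 + (-3 - 2*4))*(-1 + 2*(2 - 1)) = (14 + (-3 - 8))*(-1 + 2*1) = (14 - 11)*(-1 + 2) = 3*1 = 3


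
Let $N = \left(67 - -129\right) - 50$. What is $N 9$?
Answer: $1314$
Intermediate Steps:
$N = 146$ ($N = \left(67 + 129\right) - 50 = 196 - 50 = 146$)
$N 9 = 146 \cdot 9 = 1314$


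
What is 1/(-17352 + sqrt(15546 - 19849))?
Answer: -17352/301096207 - I*sqrt(4303)/301096207 ≈ -5.7629e-5 - 2.1786e-7*I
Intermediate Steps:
1/(-17352 + sqrt(15546 - 19849)) = 1/(-17352 + sqrt(-4303)) = 1/(-17352 + I*sqrt(4303))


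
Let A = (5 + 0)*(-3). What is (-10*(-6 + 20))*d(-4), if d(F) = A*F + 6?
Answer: -9240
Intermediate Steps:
A = -15 (A = 5*(-3) = -15)
d(F) = 6 - 15*F (d(F) = -15*F + 6 = 6 - 15*F)
(-10*(-6 + 20))*d(-4) = (-10*(-6 + 20))*(6 - 15*(-4)) = (-10*14)*(6 + 60) = -140*66 = -9240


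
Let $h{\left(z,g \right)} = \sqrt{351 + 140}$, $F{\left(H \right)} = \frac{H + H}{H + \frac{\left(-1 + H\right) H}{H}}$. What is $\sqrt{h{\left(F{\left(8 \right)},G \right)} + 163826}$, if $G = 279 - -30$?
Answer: $\sqrt{163826 + \sqrt{491}} \approx 404.78$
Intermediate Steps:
$G = 309$ ($G = 279 + 30 = 309$)
$F{\left(H \right)} = \frac{2 H}{-1 + 2 H}$ ($F{\left(H \right)} = \frac{2 H}{H + \frac{H \left(-1 + H\right)}{H}} = \frac{2 H}{H + \left(-1 + H\right)} = \frac{2 H}{-1 + 2 H}$)
$h{\left(z,g \right)} = \sqrt{491}$
$\sqrt{h{\left(F{\left(8 \right)},G \right)} + 163826} = \sqrt{\sqrt{491} + 163826} = \sqrt{163826 + \sqrt{491}}$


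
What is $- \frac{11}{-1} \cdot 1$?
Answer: $11$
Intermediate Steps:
$- \frac{11}{-1} \cdot 1 = \left(-11\right) \left(-1\right) 1 = 11 \cdot 1 = 11$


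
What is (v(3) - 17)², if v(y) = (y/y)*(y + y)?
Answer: 121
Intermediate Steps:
v(y) = 2*y (v(y) = 1*(2*y) = 2*y)
(v(3) - 17)² = (2*3 - 17)² = (6 - 17)² = (-11)² = 121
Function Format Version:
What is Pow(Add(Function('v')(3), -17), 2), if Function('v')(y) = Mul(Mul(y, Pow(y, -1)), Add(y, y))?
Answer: 121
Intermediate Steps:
Function('v')(y) = Mul(2, y) (Function('v')(y) = Mul(1, Mul(2, y)) = Mul(2, y))
Pow(Add(Function('v')(3), -17), 2) = Pow(Add(Mul(2, 3), -17), 2) = Pow(Add(6, -17), 2) = Pow(-11, 2) = 121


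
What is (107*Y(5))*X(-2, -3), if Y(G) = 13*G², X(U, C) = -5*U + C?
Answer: 243425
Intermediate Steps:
X(U, C) = C - 5*U
(107*Y(5))*X(-2, -3) = (107*(13*5²))*(-3 - 5*(-2)) = (107*(13*25))*(-3 + 10) = (107*325)*7 = 34775*7 = 243425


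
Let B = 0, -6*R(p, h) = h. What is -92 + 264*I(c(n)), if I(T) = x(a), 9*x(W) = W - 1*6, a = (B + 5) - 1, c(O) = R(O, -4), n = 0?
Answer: -452/3 ≈ -150.67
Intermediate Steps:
R(p, h) = -h/6
c(O) = 2/3 (c(O) = -1/6*(-4) = 2/3)
a = 4 (a = (0 + 5) - 1 = 5 - 1 = 4)
x(W) = -2/3 + W/9 (x(W) = (W - 1*6)/9 = (W - 6)/9 = (-6 + W)/9 = -2/3 + W/9)
I(T) = -2/9 (I(T) = -2/3 + (1/9)*4 = -2/3 + 4/9 = -2/9)
-92 + 264*I(c(n)) = -92 + 264*(-2/9) = -92 - 176/3 = -452/3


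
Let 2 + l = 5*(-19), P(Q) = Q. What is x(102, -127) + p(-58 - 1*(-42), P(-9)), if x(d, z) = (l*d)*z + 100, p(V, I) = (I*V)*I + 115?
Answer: 1255457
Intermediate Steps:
l = -97 (l = -2 + 5*(-19) = -2 - 95 = -97)
p(V, I) = 115 + V*I² (p(V, I) = V*I² + 115 = 115 + V*I²)
x(d, z) = 100 - 97*d*z (x(d, z) = (-97*d)*z + 100 = -97*d*z + 100 = 100 - 97*d*z)
x(102, -127) + p(-58 - 1*(-42), P(-9)) = (100 - 97*102*(-127)) + (115 + (-58 - 1*(-42))*(-9)²) = (100 + 1256538) + (115 + (-58 + 42)*81) = 1256638 + (115 - 16*81) = 1256638 + (115 - 1296) = 1256638 - 1181 = 1255457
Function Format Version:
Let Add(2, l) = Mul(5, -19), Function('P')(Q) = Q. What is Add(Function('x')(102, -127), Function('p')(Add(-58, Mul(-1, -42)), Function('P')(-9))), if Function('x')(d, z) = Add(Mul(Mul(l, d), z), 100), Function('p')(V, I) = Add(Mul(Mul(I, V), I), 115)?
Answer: 1255457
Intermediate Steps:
l = -97 (l = Add(-2, Mul(5, -19)) = Add(-2, -95) = -97)
Function('p')(V, I) = Add(115, Mul(V, Pow(I, 2))) (Function('p')(V, I) = Add(Mul(V, Pow(I, 2)), 115) = Add(115, Mul(V, Pow(I, 2))))
Function('x')(d, z) = Add(100, Mul(-97, d, z)) (Function('x')(d, z) = Add(Mul(Mul(-97, d), z), 100) = Add(Mul(-97, d, z), 100) = Add(100, Mul(-97, d, z)))
Add(Function('x')(102, -127), Function('p')(Add(-58, Mul(-1, -42)), Function('P')(-9))) = Add(Add(100, Mul(-97, 102, -127)), Add(115, Mul(Add(-58, Mul(-1, -42)), Pow(-9, 2)))) = Add(Add(100, 1256538), Add(115, Mul(Add(-58, 42), 81))) = Add(1256638, Add(115, Mul(-16, 81))) = Add(1256638, Add(115, -1296)) = Add(1256638, -1181) = 1255457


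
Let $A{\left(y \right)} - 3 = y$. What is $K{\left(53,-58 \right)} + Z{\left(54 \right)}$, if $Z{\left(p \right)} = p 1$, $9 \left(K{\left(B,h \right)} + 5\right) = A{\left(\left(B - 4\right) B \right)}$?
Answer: $\frac{3041}{9} \approx 337.89$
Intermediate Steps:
$A{\left(y \right)} = 3 + y$
$K{\left(B,h \right)} = - \frac{14}{3} + \frac{B \left(-4 + B\right)}{9}$ ($K{\left(B,h \right)} = -5 + \frac{3 + \left(B - 4\right) B}{9} = -5 + \frac{3 + \left(-4 + B\right) B}{9} = -5 + \frac{3 + B \left(-4 + B\right)}{9} = -5 + \left(\frac{1}{3} + \frac{B \left(-4 + B\right)}{9}\right) = - \frac{14}{3} + \frac{B \left(-4 + B\right)}{9}$)
$Z{\left(p \right)} = p$
$K{\left(53,-58 \right)} + Z{\left(54 \right)} = \left(- \frac{14}{3} + \frac{1}{9} \cdot 53 \left(-4 + 53\right)\right) + 54 = \left(- \frac{14}{3} + \frac{1}{9} \cdot 53 \cdot 49\right) + 54 = \left(- \frac{14}{3} + \frac{2597}{9}\right) + 54 = \frac{2555}{9} + 54 = \frac{3041}{9}$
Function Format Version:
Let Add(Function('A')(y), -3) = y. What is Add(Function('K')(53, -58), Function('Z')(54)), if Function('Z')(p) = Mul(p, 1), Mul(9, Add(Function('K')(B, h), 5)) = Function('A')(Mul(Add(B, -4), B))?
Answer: Rational(3041, 9) ≈ 337.89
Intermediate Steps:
Function('A')(y) = Add(3, y)
Function('K')(B, h) = Add(Rational(-14, 3), Mul(Rational(1, 9), B, Add(-4, B))) (Function('K')(B, h) = Add(-5, Mul(Rational(1, 9), Add(3, Mul(Add(B, -4), B)))) = Add(-5, Mul(Rational(1, 9), Add(3, Mul(Add(-4, B), B)))) = Add(-5, Mul(Rational(1, 9), Add(3, Mul(B, Add(-4, B))))) = Add(-5, Add(Rational(1, 3), Mul(Rational(1, 9), B, Add(-4, B)))) = Add(Rational(-14, 3), Mul(Rational(1, 9), B, Add(-4, B))))
Function('Z')(p) = p
Add(Function('K')(53, -58), Function('Z')(54)) = Add(Add(Rational(-14, 3), Mul(Rational(1, 9), 53, Add(-4, 53))), 54) = Add(Add(Rational(-14, 3), Mul(Rational(1, 9), 53, 49)), 54) = Add(Add(Rational(-14, 3), Rational(2597, 9)), 54) = Add(Rational(2555, 9), 54) = Rational(3041, 9)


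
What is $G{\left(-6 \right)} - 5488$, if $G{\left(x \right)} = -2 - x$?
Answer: $-5484$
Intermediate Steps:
$G{\left(-6 \right)} - 5488 = \left(-2 - -6\right) - 5488 = \left(-2 + 6\right) - 5488 = 4 - 5488 = -5484$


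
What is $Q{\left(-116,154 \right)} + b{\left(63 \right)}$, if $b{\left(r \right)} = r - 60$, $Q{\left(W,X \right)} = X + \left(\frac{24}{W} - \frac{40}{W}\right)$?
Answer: $\frac{4557}{29} \approx 157.14$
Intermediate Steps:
$Q{\left(W,X \right)} = X - \frac{16}{W}$
$b{\left(r \right)} = -60 + r$
$Q{\left(-116,154 \right)} + b{\left(63 \right)} = \left(154 - \frac{16}{-116}\right) + \left(-60 + 63\right) = \left(154 - - \frac{4}{29}\right) + 3 = \left(154 + \frac{4}{29}\right) + 3 = \frac{4470}{29} + 3 = \frac{4557}{29}$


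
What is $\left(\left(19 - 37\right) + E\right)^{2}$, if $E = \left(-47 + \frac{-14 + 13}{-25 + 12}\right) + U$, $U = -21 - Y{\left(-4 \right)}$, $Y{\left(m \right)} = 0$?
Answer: $\frac{1247689}{169} \approx 7382.8$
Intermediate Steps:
$U = -21$ ($U = -21 - 0 = -21 + 0 = -21$)
$E = - \frac{883}{13}$ ($E = \left(-47 + \frac{-14 + 13}{-25 + 12}\right) - 21 = \left(-47 - \frac{1}{-13}\right) - 21 = \left(-47 - - \frac{1}{13}\right) - 21 = \left(-47 + \frac{1}{13}\right) - 21 = - \frac{610}{13} - 21 = - \frac{883}{13} \approx -67.923$)
$\left(\left(19 - 37\right) + E\right)^{2} = \left(\left(19 - 37\right) - \frac{883}{13}\right)^{2} = \left(-18 - \frac{883}{13}\right)^{2} = \left(- \frac{1117}{13}\right)^{2} = \frac{1247689}{169}$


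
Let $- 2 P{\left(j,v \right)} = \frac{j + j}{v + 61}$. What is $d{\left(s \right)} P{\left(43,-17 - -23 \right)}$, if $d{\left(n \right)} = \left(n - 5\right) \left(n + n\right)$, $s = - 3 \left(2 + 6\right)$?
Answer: $- \frac{59856}{67} \approx -893.37$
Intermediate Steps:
$s = -24$ ($s = \left(-3\right) 8 = -24$)
$d{\left(n \right)} = 2 n \left(-5 + n\right)$ ($d{\left(n \right)} = \left(-5 + n\right) 2 n = 2 n \left(-5 + n\right)$)
$P{\left(j,v \right)} = - \frac{j}{61 + v}$ ($P{\left(j,v \right)} = - \frac{\left(j + j\right) \frac{1}{v + 61}}{2} = - \frac{2 j \frac{1}{61 + v}}{2} = - \frac{j}{61 + v}$)
$d{\left(s \right)} P{\left(43,-17 - -23 \right)} = 2 \left(-24\right) \left(-5 - 24\right) \left(\left(-1\right) 43 \frac{1}{61 - -6}\right) = 2 \left(-24\right) \left(-29\right) \left(\left(-1\right) 43 \frac{1}{61 + \left(-17 + 23\right)}\right) = 1392 \left(\left(-1\right) 43 \frac{1}{61 + 6}\right) = 1392 \left(\left(-1\right) 43 \cdot \frac{1}{67}\right) = 1392 \left(- \frac{43}{67}\right) = - \frac{59856}{67}$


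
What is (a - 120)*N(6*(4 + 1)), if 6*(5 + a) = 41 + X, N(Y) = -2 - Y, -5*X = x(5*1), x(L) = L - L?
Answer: 11344/3 ≈ 3781.3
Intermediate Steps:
x(L) = 0
X = 0 (X = -⅕*0 = 0)
a = 11/6 (a = -5 + (41 + 0)/6 = -5 + (⅙)*41 = -5 + 41/6 = 11/6 ≈ 1.8333)
(a - 120)*N(6*(4 + 1)) = (11/6 - 120)*(-2 - 6*(4 + 1)) = -709*(-2 - 6*5)/6 = -709*(-2 - 1*30)/6 = -709*(-2 - 30)/6 = -709/6*(-32) = 11344/3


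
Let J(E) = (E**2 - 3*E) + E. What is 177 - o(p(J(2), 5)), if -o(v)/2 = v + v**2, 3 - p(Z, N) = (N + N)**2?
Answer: 18801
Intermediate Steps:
J(E) = E**2 - 2*E
p(Z, N) = 3 - 4*N**2 (p(Z, N) = 3 - (N + N)**2 = 3 - (2*N)**2 = 3 - 4*N**2)
o(v) = -2*v - 2*v**2 (o(v) = -2*(v + v**2) = -2*v - 2*v**2)
177 - o(p(J(2), 5)) = 177 - (-2)*(3 - 4*5**2)*(1 + (3 - 4*5**2)) = 177 - (-2)*(3 - 4*25)*(1 + (3 - 4*25)) = 177 - (-2)*(3 - 100)*(1 + (3 - 100)) = 177 - (-2)*(-97)*(1 - 97) = 177 - (-2)*(-97)*(-96) = 177 - 1*(-18624) = 177 + 18624 = 18801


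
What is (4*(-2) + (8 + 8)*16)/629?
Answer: 248/629 ≈ 0.39428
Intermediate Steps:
(4*(-2) + (8 + 8)*16)/629 = (-8 + 16*16)*(1/629) = (-8 + 256)*(1/629) = 248*(1/629) = 248/629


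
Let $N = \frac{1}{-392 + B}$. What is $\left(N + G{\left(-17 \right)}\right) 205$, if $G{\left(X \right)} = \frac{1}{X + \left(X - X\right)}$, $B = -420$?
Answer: $- \frac{169945}{13804} \approx -12.311$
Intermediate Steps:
$N = - \frac{1}{812}$ ($N = \frac{1}{-392 - 420} = \frac{1}{-812} = - \frac{1}{812} \approx -0.0012315$)
$G{\left(X \right)} = \frac{1}{X}$ ($G{\left(X \right)} = \frac{1}{X + 0} = \frac{1}{X}$)
$\left(N + G{\left(-17 \right)}\right) 205 = \left(- \frac{1}{812} + \frac{1}{-17}\right) 205 = \left(- \frac{1}{812} - \frac{1}{17}\right) 205 = \left(- \frac{829}{13804}\right) 205 = - \frac{169945}{13804}$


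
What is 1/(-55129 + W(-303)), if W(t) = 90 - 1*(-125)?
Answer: -1/54914 ≈ -1.8210e-5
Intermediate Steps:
W(t) = 215 (W(t) = 90 + 125 = 215)
1/(-55129 + W(-303)) = 1/(-55129 + 215) = 1/(-54914) = -1/54914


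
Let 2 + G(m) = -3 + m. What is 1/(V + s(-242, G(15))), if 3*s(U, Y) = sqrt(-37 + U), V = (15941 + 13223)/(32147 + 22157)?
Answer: 98982616/5766699737 - 184307776*I*sqrt(31)/5766699737 ≈ 0.017165 - 0.17795*I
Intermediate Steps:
G(m) = -5 + m (G(m) = -2 + (-3 + m) = -5 + m)
V = 7291/13576 (V = 29164/54304 = 29164*(1/54304) = 7291/13576 ≈ 0.53705)
s(U, Y) = sqrt(-37 + U)/3
1/(V + s(-242, G(15))) = 1/(7291/13576 + sqrt(-37 - 242)/3) = 1/(7291/13576 + sqrt(-279)/3) = 1/(7291/13576 + (3*I*sqrt(31))/3) = 1/(7291/13576 + I*sqrt(31))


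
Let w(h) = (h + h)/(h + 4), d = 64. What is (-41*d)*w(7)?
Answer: -36736/11 ≈ -3339.6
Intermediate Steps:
w(h) = 2*h/(4 + h) (w(h) = (2*h)/(4 + h) = 2*h/(4 + h))
(-41*d)*w(7) = (-41*64)*(2*7/(4 + 7)) = -5248*7/11 = -2624*14/11 = -36736/11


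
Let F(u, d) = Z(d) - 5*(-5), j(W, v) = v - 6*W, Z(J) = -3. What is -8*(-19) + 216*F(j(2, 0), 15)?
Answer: 4904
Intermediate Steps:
j(W, v) = v - 6*W
F(u, d) = 22 (F(u, d) = -3 - 5*(-5) = -3 + 25 = 22)
-8*(-19) + 216*F(j(2, 0), 15) = -8*(-19) + 216*22 = 152 + 4752 = 4904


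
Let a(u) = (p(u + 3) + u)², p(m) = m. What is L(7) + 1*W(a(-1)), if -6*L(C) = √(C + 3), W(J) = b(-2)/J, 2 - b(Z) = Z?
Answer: 4 - √10/6 ≈ 3.4730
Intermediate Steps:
a(u) = (3 + 2*u)² (a(u) = ((u + 3) + u)² = ((3 + u) + u)² = (3 + 2*u)²)
b(Z) = 2 - Z
W(J) = 4/J (W(J) = (2 - 1*(-2))/J = (2 + 2)/J = 4/J)
L(C) = -√(3 + C)/6 (L(C) = -√(C + 3)/6 = -√(3 + C)/6)
L(7) + 1*W(a(-1)) = -√(3 + 7)/6 + 1*(4/((3 + 2*(-1))²)) = -√10/6 + 1*(4/((3 - 2)²)) = -√10/6 + 1*(4/(1²)) = -√10/6 + 1*(4/1) = -√10/6 + 1*(4*1) = -√10/6 + 1*4 = -√10/6 + 4 = 4 - √10/6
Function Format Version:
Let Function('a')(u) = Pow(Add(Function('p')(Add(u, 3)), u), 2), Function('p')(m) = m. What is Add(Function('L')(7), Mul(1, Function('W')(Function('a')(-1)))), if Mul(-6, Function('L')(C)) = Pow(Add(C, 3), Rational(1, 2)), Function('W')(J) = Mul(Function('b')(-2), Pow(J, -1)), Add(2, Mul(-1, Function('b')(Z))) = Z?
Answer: Add(4, Mul(Rational(-1, 6), Pow(10, Rational(1, 2)))) ≈ 3.4730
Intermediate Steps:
Function('a')(u) = Pow(Add(3, Mul(2, u)), 2) (Function('a')(u) = Pow(Add(Add(u, 3), u), 2) = Pow(Add(Add(3, u), u), 2) = Pow(Add(3, Mul(2, u)), 2))
Function('b')(Z) = Add(2, Mul(-1, Z))
Function('W')(J) = Mul(4, Pow(J, -1)) (Function('W')(J) = Mul(Add(2, Mul(-1, -2)), Pow(J, -1)) = Mul(Add(2, 2), Pow(J, -1)) = Mul(4, Pow(J, -1)))
Function('L')(C) = Mul(Rational(-1, 6), Pow(Add(3, C), Rational(1, 2))) (Function('L')(C) = Mul(Rational(-1, 6), Pow(Add(C, 3), Rational(1, 2))) = Mul(Rational(-1, 6), Pow(Add(3, C), Rational(1, 2))))
Add(Function('L')(7), Mul(1, Function('W')(Function('a')(-1)))) = Add(Mul(Rational(-1, 6), Pow(Add(3, 7), Rational(1, 2))), Mul(1, Mul(4, Pow(Pow(Add(3, Mul(2, -1)), 2), -1)))) = Add(Mul(Rational(-1, 6), Pow(10, Rational(1, 2))), Mul(1, Mul(4, Pow(Pow(Add(3, -2), 2), -1)))) = Add(Mul(Rational(-1, 6), Pow(10, Rational(1, 2))), Mul(1, Mul(4, Pow(Pow(1, 2), -1)))) = Add(Mul(Rational(-1, 6), Pow(10, Rational(1, 2))), Mul(1, Mul(4, Pow(1, -1)))) = Add(Mul(Rational(-1, 6), Pow(10, Rational(1, 2))), Mul(1, Mul(4, 1))) = Add(Mul(Rational(-1, 6), Pow(10, Rational(1, 2))), Mul(1, 4)) = Add(Mul(Rational(-1, 6), Pow(10, Rational(1, 2))), 4) = Add(4, Mul(Rational(-1, 6), Pow(10, Rational(1, 2))))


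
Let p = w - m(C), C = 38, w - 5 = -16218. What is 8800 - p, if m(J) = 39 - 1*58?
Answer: 24994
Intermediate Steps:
w = -16213 (w = 5 - 16218 = -16213)
m(J) = -19 (m(J) = 39 - 58 = -19)
p = -16194 (p = -16213 - 1*(-19) = -16213 + 19 = -16194)
8800 - p = 8800 - 1*(-16194) = 8800 + 16194 = 24994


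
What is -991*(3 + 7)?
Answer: -9910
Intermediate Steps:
-991*(3 + 7) = -991*10 = -9910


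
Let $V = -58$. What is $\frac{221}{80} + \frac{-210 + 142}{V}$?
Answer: $\frac{9129}{2320} \approx 3.9349$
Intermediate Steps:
$\frac{221}{80} + \frac{-210 + 142}{V} = \frac{221}{80} + \frac{-210 + 142}{-58} = 221 \cdot \frac{1}{80} - - \frac{34}{29} = \frac{221}{80} + \frac{34}{29} = \frac{9129}{2320}$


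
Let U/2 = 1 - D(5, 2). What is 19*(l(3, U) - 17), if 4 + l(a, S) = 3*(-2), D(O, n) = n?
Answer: -513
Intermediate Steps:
U = -2 (U = 2*(1 - 1*2) = 2*(1 - 2) = 2*(-1) = -2)
l(a, S) = -10 (l(a, S) = -4 + 3*(-2) = -4 - 6 = -10)
19*(l(3, U) - 17) = 19*(-10 - 17) = 19*(-27) = -513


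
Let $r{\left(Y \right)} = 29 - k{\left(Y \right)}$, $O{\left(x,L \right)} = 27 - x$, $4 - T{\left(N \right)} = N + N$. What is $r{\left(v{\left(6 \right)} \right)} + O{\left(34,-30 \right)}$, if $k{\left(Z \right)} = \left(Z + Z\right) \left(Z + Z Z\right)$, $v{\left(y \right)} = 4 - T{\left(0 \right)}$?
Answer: $22$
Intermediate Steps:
$T{\left(N \right)} = 4 - 2 N$ ($T{\left(N \right)} = 4 - \left(N + N\right) = 4 - 2 N$)
$v{\left(y \right)} = 0$ ($v{\left(y \right)} = 4 - \left(4 - 0\right) = 4 - \left(4 + 0\right) = 4 - 4 = 0$)
$k{\left(Z \right)} = 2 Z \left(Z + Z^{2}\right)$
$r{\left(Y \right)} = 29 - 2 Y^{2} \left(1 + Y\right)$
$r{\left(v{\left(6 \right)} \right)} + O{\left(34,-30 \right)} = \left(29 - 2 \cdot 0^{2} \left(1 + 0\right)\right) + \left(27 - 34\right) = \left(29 - 0 \cdot 1\right) + \left(27 - 34\right) = \left(29 + 0\right) - 7 = 29 - 7 = 22$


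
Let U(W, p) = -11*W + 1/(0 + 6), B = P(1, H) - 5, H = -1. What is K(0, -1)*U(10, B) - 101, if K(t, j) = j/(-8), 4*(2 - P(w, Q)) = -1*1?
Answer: -5507/48 ≈ -114.73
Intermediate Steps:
P(w, Q) = 9/4 (P(w, Q) = 2 - (-1)/4 = 2 - 1/4*(-1) = 2 + 1/4 = 9/4)
K(t, j) = -j/8 (K(t, j) = j*(-1/8) = -j/8)
B = -11/4 (B = 9/4 - 5 = -11/4 ≈ -2.7500)
U(W, p) = 1/6 - 11*W (U(W, p) = -11*W + 1/6 = 1/6 - 11*W)
K(0, -1)*U(10, B) - 101 = (-1/8*(-1))*(1/6 - 11*10) - 101 = (1/6 - 110)/8 - 101 = (1/8)*(-659/6) - 101 = -659/48 - 101 = -5507/48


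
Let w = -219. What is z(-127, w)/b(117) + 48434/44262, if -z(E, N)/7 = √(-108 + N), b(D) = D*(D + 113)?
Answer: 24217/22131 - 7*I*√327/26910 ≈ 1.0943 - 0.0047039*I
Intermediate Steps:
b(D) = D*(113 + D)
z(E, N) = -7*√(-108 + N)
z(-127, w)/b(117) + 48434/44262 = (-7*√(-108 - 219))/((117*(113 + 117))) + 48434/44262 = (-7*I*√327)/((117*230)) + 48434*(1/44262) = -7*I*√327/26910 + 24217/22131 = 24217/22131 - 7*I*√327/26910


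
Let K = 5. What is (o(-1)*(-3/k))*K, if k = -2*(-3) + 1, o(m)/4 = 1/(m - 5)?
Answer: 10/7 ≈ 1.4286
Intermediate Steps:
o(m) = 4/(-5 + m) (o(m) = 4/(m - 5) = 4/(-5 + m))
k = 7 (k = 6 + 1 = 7)
(o(-1)*(-3/k))*K = ((4/(-5 - 1))*(-3/7))*5 = ((4/(-6))*(-3*1/7))*5 = ((4*(-1/6))*(-3/7))*5 = -2/3*(-3/7)*5 = (2/7)*5 = 10/7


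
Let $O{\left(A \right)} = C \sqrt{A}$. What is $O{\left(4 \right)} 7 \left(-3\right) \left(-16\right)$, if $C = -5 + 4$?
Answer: $-672$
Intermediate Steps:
$C = -1$
$O{\left(A \right)} = - \sqrt{A}$
$O{\left(4 \right)} 7 \left(-3\right) \left(-16\right) = - \sqrt{4} \cdot 7 \left(-3\right) \left(-16\right) = \left(-1\right) 2 \left(-21\right) \left(-16\right) = \left(-2\right) \left(-21\right) \left(-16\right) = 42 \left(-16\right) = -672$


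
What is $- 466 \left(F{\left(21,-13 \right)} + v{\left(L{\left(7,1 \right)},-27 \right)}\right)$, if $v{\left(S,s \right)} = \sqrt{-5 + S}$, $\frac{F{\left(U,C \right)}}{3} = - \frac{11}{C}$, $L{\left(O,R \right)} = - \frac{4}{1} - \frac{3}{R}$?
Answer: $- \frac{15378}{13} - 932 i \sqrt{3} \approx -1182.9 - 1614.3 i$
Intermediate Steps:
$L{\left(O,R \right)} = -4 - \frac{3}{R}$ ($L{\left(O,R \right)} = \left(-4\right) 1 - \frac{3}{R} = -4 - \frac{3}{R}$)
$F{\left(U,C \right)} = - \frac{33}{C}$ ($F{\left(U,C \right)} = 3 \left(- \frac{11}{C}\right) = - \frac{33}{C}$)
$- 466 \left(F{\left(21,-13 \right)} + v{\left(L{\left(7,1 \right)},-27 \right)}\right) = - 466 \left(- \frac{33}{-13} + \sqrt{-5 - \left(4 + \frac{3}{1}\right)}\right) = - 466 \left(\left(-33\right) \left(- \frac{1}{13}\right) + \sqrt{-5 - 7}\right) = - 466 \left(\frac{33}{13} + \sqrt{-5 - 7}\right) = - 466 \left(\frac{33}{13} + \sqrt{-12}\right) = - 466 \left(\frac{33}{13} + 2 i \sqrt{3}\right) = - \frac{15378}{13} - 932 i \sqrt{3}$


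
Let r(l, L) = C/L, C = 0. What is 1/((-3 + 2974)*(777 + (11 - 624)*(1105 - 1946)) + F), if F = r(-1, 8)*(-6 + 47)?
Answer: 1/1533957010 ≈ 6.5191e-10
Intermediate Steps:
r(l, L) = 0 (r(l, L) = 0/L = 0)
F = 0 (F = 0*(-6 + 47) = 0*41 = 0)
1/((-3 + 2974)*(777 + (11 - 624)*(1105 - 1946)) + F) = 1/((-3 + 2974)*(777 + (11 - 624)*(1105 - 1946)) + 0) = 1/(2971*(777 - 613*(-841)) + 0) = 1/(2971*(777 + 515533) + 0) = 1/(2971*516310 + 0) = 1/(1533957010 + 0) = 1/1533957010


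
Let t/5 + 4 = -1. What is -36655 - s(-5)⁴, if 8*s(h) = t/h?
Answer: -150139505/4096 ≈ -36655.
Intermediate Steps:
t = -25 (t = -20 + 5*(-1) = -20 - 5 = -25)
s(h) = -25/(8*h) (s(h) = (-25/h)/8 = -25/(8*h))
-36655 - s(-5)⁴ = -36655 - (-25/8/(-5))⁴ = -36655 - (-25/8*(-⅕))⁴ = -36655 - (5/8)⁴ = -36655 - 1*625/4096 = -36655 - 625/4096 = -150139505/4096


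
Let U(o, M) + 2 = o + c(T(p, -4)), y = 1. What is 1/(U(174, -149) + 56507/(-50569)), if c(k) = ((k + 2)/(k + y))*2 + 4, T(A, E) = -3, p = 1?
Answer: 50569/8894206 ≈ 0.0056856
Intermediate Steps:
c(k) = 4 + 2*(2 + k)/(1 + k) (c(k) = ((k + 2)/(k + 1))*2 + 4 = ((2 + k)/(1 + k))*2 + 4 = 2*(2 + k)/(1 + k) + 4 = 4 + 2*(2 + k)/(1 + k))
U(o, M) = 3 + o (U(o, M) = -2 + (o + 2*(4 + 3*(-3))/(1 - 3)) = -2 + (o + 2*(4 - 9)/(-2)) = -2 + (o + 2*(-½)*(-5)) = -2 + (o + 5) = -2 + (5 + o) = 3 + o)
1/(U(174, -149) + 56507/(-50569)) = 1/((3 + 174) + 56507/(-50569)) = 1/(177 + 56507*(-1/50569)) = 1/(177 - 56507/50569) = 1/(8894206/50569) = 50569/8894206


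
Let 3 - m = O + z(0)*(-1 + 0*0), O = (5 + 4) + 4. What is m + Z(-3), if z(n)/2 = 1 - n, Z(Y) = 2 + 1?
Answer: -5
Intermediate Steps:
O = 13 (O = 9 + 4 = 13)
Z(Y) = 3
z(n) = 2 - 2*n (z(n) = 2*(1 - n) = 2 - 2*n)
m = -8 (m = 3 - (13 + (2 - 2*0)*(-1 + 0*0)) = 3 - (13 + (2 + 0)*(-1 + 0)) = 3 - (13 + 2*(-1)) = 3 - (13 - 2) = 3 - 1*11 = 3 - 11 = -8)
m + Z(-3) = -8 + 3 = -5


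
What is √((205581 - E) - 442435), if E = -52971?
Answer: I*√183883 ≈ 428.82*I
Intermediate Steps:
√((205581 - E) - 442435) = √((205581 - 1*(-52971)) - 442435) = √((205581 + 52971) - 442435) = √(258552 - 442435) = √(-183883) = I*√183883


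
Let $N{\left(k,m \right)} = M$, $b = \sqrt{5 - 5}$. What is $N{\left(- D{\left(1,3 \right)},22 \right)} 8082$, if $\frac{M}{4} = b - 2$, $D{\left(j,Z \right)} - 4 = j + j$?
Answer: $-64656$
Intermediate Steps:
$D{\left(j,Z \right)} = 4 + 2 j$ ($D{\left(j,Z \right)} = 4 + \left(j + j\right) = 4 + 2 j$)
$b = 0$ ($b = \sqrt{0} = 0$)
$M = -8$ ($M = 4 \left(0 - 2\right) = 4 \left(-2\right) = -8$)
$N{\left(k,m \right)} = -8$
$N{\left(- D{\left(1,3 \right)},22 \right)} 8082 = \left(-8\right) 8082 = -64656$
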